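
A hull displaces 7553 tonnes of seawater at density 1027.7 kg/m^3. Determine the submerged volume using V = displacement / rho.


Formula: V = mass / rho
Step 1 — convert tonnes to kg: 7553 t * 1000 = 7553000 kg
Step 2 — V = 7553000 / 1027.7 ≈ 7349.4 m^3 (5 s.f.)

7349.4 m^3


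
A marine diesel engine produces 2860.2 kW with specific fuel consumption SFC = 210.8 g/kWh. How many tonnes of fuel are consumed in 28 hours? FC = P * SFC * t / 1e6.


Formula: FC (tonnes) = P * SFC * t / 1,000,000
Step 1 — P * SFC * t = 2860.2 * 210.8 * 28 = 16882044.48 g
Step 2 — FC (tonnes) = 16882044.48 / 1,000,000 ≈ 16.882 tonnes (5 s.f.)

16.882 tonnes


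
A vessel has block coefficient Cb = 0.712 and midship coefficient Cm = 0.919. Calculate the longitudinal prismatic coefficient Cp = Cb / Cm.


Formula: Cp = Cb / Cm
Substituting: Cp = 0.712 / 0.919
Result: Cp ≈ 0.77476 (5 s.f.)

0.77476


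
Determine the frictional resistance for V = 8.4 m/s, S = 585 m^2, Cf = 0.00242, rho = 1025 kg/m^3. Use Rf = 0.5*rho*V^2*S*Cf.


Formula: Rf = 0.5 * rho * V^2 * S * Cf
Step 1 — V^2 = 8.4^2 = 70.56
Step 2 — 0.5 * rho * V^2 = 0.5 * 1025 * 70.56 = 36162.0
Step 3 — Rf = 36162.0 * 585 * 0.00242 ≈ 51195 N (5 s.f.)

51195 N


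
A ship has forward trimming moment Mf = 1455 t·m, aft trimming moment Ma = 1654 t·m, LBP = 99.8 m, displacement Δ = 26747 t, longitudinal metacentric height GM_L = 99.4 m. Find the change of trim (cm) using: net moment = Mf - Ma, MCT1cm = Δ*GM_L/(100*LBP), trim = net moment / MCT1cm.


Formula: net trimming moment = Mf - Ma; MCT1cm = Δ*GM_L/(100*LBP); trim = net moment / MCT1cm
Step 1 — net trimming moment = 1455 - 1654 = -199 t·m
Step 2 — MCT1cm = 26747 * 99.4 / (100 * 99.8) = 266.398 t·m/cm
Step 3 — trim = -199 / 266.398 ≈ -0.74700 cm (5 s.f.)

-0.74700 cm


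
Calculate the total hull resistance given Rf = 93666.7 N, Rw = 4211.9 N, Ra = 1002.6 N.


Formula: Rt = Rf + Rw + Ra
Substituting: Rt = 93666.7 + 4211.9 + 1002.6
Result: Rt = 98881.2 N

98881.2 N


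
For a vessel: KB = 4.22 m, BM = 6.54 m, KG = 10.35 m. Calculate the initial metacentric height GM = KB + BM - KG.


Formula: GM = KB + BM - KG
Step 1 — KM = KB + BM = 4.22 + 6.54 = 10.76 m
Step 2 — GM = KM - KG = 10.76 - 10.35 = 0.41 m

0.41 m


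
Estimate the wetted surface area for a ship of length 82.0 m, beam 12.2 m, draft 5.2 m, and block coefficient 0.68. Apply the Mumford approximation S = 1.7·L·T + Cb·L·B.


Formula: S = 1.7*L*T + V/T with V = Cb*L*B*T, i.e. S = L * (1.7*T + Cb*B)
Step 1 — 1.7*T = 1.7 * 5.2 = 8.84 m
Step 2 — Cb*B = 0.68 * 12.2 = 8.296 m
Step 3 — 1.7*T + Cb*B = 8.84 + 8.296 = 17.136 m
Step 4 — S = 82.0 * 17.136 ≈ 1405.2 m^2 (5 s.f.)

1405.2 m^2


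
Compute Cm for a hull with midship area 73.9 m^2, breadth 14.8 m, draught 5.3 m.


Formula: Cm = Am / (B * T)
Step 1 — B * T = 14.8 * 5.3 = 78.44 m^2
Step 2 — Cm = 73.9 / 78.44 ≈ 0.94212 (5 s.f.)

0.94212


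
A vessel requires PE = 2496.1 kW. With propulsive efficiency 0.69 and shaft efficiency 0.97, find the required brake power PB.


Formula: PB = PE / (eta_D * eta_S)
Step 1 — combined efficiency = eta_D * eta_S = 0.69 * 0.97 = 0.6693
Step 2 — PB = 2496.1 / 0.6693 ≈ 3729.4 kW (5 s.f.)

3729.4 kW


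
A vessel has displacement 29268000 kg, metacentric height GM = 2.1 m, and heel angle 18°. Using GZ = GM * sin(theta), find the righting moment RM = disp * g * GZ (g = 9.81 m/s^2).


Formula: GZ = GM * sin(theta); RM = disp * g * GZ
Step 1 — GZ = 2.1 * sin(18°) = 2.1 * 0.309017 = 0.648936 m
Step 2 — RM = 29268000 * 9.81 * 0.648936 ≈ 186320000 N·m (5 s.f.)

186320000 N·m


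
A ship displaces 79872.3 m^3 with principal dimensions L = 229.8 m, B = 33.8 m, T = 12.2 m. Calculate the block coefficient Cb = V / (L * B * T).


Formula: Cb = V / (L * B * T)
Step 1 — L * B * T = 229.8 * 33.8 * 12.2 = 94760.328 m^3
Step 2 — Cb = 79872.3 / 94760.328 ≈ 0.84289 (5 s.f.)

0.84289


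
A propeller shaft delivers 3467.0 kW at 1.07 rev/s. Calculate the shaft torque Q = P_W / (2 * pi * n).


Formula: Q = P_W / (2 * pi * n)
Step 1 — P_W = 3467.0 kW * 1000 = 3467000.0 W
Step 2 — 2 * pi * n = 2 * pi * 1.07 = 6.723008
Step 3 — Q = 3467000.0 / 6.723008 ≈ 515690 N·m (5 s.f.)

515690 N·m


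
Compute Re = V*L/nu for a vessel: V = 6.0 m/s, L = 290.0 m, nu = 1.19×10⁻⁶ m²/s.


Formula: Re = V * L / nu
Step 1 — V * L = 6.0 * 290.0 = 1740.0 m^2/s
Step 2 — Re = 1740.0 / 1.19e-6 = 1.46e+09

1.46e+09


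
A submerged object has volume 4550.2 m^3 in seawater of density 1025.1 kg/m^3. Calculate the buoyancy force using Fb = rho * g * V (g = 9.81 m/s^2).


Formula: Fb = rho * g * V
Substituting: Fb = 1025.1 * 9.81 * 4550.2
Intermediate: 1025.1 * 9.81 = 10056.231
Result: Fb = 10056.231 * 4550.2 ≈ 45758000 N (5 s.f.)

45758000 N


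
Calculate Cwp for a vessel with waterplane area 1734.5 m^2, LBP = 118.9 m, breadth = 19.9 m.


Formula: Cwp = Aw / (L * B)
Step 1 — L * B = 118.9 * 19.9 = 2366.11 m^2
Step 2 — Cwp = 1734.5 / 2366.11 ≈ 0.73306 (5 s.f.)

0.73306


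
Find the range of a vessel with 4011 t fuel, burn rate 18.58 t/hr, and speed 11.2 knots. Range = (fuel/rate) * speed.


Formula: endurance = fuel / rate; range = endurance * speed
Step 1 — endurance = 4011 / 18.58 = 215.8773 hours
Step 2 — range = 215.8773 * 11.2 ≈ 2417.8 nautical miles (5 s.f.)

2417.8 NM


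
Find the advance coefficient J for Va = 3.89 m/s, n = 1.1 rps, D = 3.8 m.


Formula: J = Va / (n * D)
Step 1 — n * D = 1.1 * 3.8 = 4.18
Step 2 — J = 3.89 / 4.18 ≈ 0.93062 (5 s.f.)

0.93062


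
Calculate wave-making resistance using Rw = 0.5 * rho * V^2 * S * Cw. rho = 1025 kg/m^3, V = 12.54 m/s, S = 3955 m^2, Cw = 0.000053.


Formula: Rw = 0.5 * rho * V^2 * S * Cw
Step 1 — V^2 = 12.54^2 = 157.2516
Step 2 — 0.5 * rho * V^2 = 0.5 * 1025 * 157.2516 = 80591.445
Step 3 — Rw = 80591.445 * 3955 * 0.000053 ≈ 16893 N (5 s.f.)

16893 N


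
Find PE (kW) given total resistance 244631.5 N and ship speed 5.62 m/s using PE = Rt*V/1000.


Formula: PE = Rt * V / 1000 (kW)
Step 1 — PE (W) = 244631.5 * 5.62 = 1374829.03 W
Step 2 — PE (kW) = 1374829.03 / 1000 ≈ 1374.8 kW (5 s.f.)

1374.8 kW


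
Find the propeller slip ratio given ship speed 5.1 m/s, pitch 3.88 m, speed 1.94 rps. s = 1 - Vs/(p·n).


Formula: s = 1 - Vs / (p * n)
Step 1 — p * n = 3.88 * 1.94 = 7.5272
Step 2 — Vs / (p*n) = 5.1 / 7.5272 = 0.677543 (6 d.p.)
Step 3 — s = 1 - 0.677543 = 0.322457

0.322457


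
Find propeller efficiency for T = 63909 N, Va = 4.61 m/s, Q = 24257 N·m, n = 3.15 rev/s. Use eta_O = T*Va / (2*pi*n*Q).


Formula: eta = T * Va / (2 * pi * n * Q)
Step 1 — numerator = T * Va = 63909 * 4.61 = 294620.49
Step 2 — 2 * pi * n = 2 * pi * 3.15 = 19.792034
Step 3 — denominator = 19.792034 * 24257 = 480095.37
Step 4 — eta = 294620.49 / 480095.37 ≈ 0.61367 (5 s.f.)

0.61367


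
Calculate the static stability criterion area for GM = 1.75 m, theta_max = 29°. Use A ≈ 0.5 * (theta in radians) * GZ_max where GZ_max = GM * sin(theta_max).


Formula: GZ_max = GM * sin(theta); Area = 0.5 * theta_rad * GZ_max
Step 1 — GZ_max = 1.75 * sin(29°) = 1.75 * 0.48481 = 0.848418 m
Step 2 — theta_rad = 29 * pi/180 = 0.506145 rad
Step 3 — Area = 0.5 * 0.506145 * 0.848418 ≈ 0.21471 m·rad (5 s.f.)

0.21471 m·rad


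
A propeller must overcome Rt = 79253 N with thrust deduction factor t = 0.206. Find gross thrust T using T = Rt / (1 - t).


Formula: T = Rt / (1 - t)
Step 1 — (1 - t) = 1 - 0.206 = 0.794
Step 2 — T = 79253 / 0.794 ≈ 99815 N (5 s.f.)

99815 N


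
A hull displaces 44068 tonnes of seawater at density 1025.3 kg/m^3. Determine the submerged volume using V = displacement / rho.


Formula: V = mass / rho
Step 1 — convert tonnes to kg: 44068 t * 1000 = 44068000 kg
Step 2 — V = 44068000 / 1025.3 ≈ 42981 m^3 (5 s.f.)

42981 m^3


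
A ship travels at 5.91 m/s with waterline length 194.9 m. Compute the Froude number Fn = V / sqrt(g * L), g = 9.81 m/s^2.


Formula: Fn = V / sqrt(g * L)
Step 1 — g * L = 9.81 * 194.9 = 1911.969
Step 2 — sqrt(g * L) = sqrt(1911.969) = 43.726068
Step 3 — Fn = 5.91 / 43.726068 ≈ 0.13516 (5 s.f.)

0.13516


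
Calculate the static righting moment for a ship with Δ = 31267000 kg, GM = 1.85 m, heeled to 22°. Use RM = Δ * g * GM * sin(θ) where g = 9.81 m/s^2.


Formula: GZ = GM * sin(theta); RM = disp * g * GZ
Step 1 — GZ = 1.85 * sin(22°) = 1.85 * 0.374607 = 0.693023 m
Step 2 — RM = 31267000 * 9.81 * 0.693023 ≈ 212570000 N·m (5 s.f.)

212570000 N·m


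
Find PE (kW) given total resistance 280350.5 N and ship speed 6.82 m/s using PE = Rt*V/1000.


Formula: PE = Rt * V / 1000 (kW)
Step 1 — PE (W) = 280350.5 * 6.82 = 1911990.41 W
Step 2 — PE (kW) = 1911990.41 / 1000 ≈ 1912.0 kW (5 s.f.)

1912.0 kW


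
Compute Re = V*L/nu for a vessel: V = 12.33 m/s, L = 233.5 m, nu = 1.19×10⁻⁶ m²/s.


Formula: Re = V * L / nu
Step 1 — V * L = 12.33 * 233.5 = 2879.055 m^2/s
Step 2 — Re = 2879.055 / 1.19e-6 = 2.42e+09

2.42e+09


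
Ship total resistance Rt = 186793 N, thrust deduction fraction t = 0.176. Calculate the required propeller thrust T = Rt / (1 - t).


Formula: T = Rt / (1 - t)
Step 1 — (1 - t) = 1 - 0.176 = 0.824
Step 2 — T = 186793 / 0.824 ≈ 226690 N (5 s.f.)

226690 N


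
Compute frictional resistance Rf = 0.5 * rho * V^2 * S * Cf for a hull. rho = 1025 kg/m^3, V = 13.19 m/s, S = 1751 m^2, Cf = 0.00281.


Formula: Rf = 0.5 * rho * V^2 * S * Cf
Step 1 — V^2 = 13.19^2 = 173.9761
Step 2 — 0.5 * rho * V^2 = 0.5 * 1025 * 173.9761 = 89162.75125
Step 3 — Rf = 89162.75125 * 1751 * 0.00281 ≈ 438710 N (5 s.f.)

438710 N


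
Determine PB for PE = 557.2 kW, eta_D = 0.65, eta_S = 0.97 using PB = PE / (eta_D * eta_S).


Formula: PB = PE / (eta_D * eta_S)
Step 1 — combined efficiency = eta_D * eta_S = 0.65 * 0.97 = 0.6305
Step 2 — PB = 557.2 / 0.6305 ≈ 883.74 kW (5 s.f.)

883.74 kW


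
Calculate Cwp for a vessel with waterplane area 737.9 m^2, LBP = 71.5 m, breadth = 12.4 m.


Formula: Cwp = Aw / (L * B)
Step 1 — L * B = 71.5 * 12.4 = 886.6 m^2
Step 2 — Cwp = 737.9 / 886.6 ≈ 0.83228 (5 s.f.)

0.83228


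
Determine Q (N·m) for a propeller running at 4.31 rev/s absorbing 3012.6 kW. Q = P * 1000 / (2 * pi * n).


Formula: Q = P_W / (2 * pi * n)
Step 1 — P_W = 3012.6 kW * 1000 = 3012600.0 W
Step 2 — 2 * pi * n = 2 * pi * 4.31 = 27.080529
Step 3 — Q = 3012600.0 / 27.080529 ≈ 111250 N·m (5 s.f.)

111250 N·m


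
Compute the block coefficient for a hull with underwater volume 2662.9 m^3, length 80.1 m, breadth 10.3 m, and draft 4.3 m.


Formula: Cb = V / (L * B * T)
Step 1 — L * B * T = 80.1 * 10.3 * 4.3 = 3547.629 m^3
Step 2 — Cb = 2662.9 / 3547.629 ≈ 0.75061 (5 s.f.)

0.75061


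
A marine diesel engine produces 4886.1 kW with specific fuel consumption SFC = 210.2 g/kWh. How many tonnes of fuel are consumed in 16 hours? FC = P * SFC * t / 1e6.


Formula: FC (tonnes) = P * SFC * t / 1,000,000
Step 1 — P * SFC * t = 4886.1 * 210.2 * 16 = 16432931.52 g
Step 2 — FC (tonnes) = 16432931.52 / 1,000,000 ≈ 16.433 tonnes (5 s.f.)

16.433 tonnes


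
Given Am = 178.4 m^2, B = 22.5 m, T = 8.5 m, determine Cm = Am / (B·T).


Formula: Cm = Am / (B * T)
Step 1 — B * T = 22.5 * 8.5 = 191.25 m^2
Step 2 — Cm = 178.4 / 191.25 ≈ 0.93281 (5 s.f.)

0.93281


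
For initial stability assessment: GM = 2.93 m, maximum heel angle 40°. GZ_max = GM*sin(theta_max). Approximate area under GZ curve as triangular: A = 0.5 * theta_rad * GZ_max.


Formula: GZ_max = GM * sin(theta); Area = 0.5 * theta_rad * GZ_max
Step 1 — GZ_max = 2.93 * sin(40°) = 2.93 * 0.642788 = 1.883369 m
Step 2 — theta_rad = 40 * pi/180 = 0.698132 rad
Step 3 — Area = 0.5 * 0.698132 * 1.883369 ≈ 0.65742 m·rad (5 s.f.)

0.65742 m·rad


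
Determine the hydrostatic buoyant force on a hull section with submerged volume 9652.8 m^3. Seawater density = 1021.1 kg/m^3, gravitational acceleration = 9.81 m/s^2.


Formula: Fb = rho * g * V
Substituting: Fb = 1021.1 * 9.81 * 9652.8
Intermediate: 1021.1 * 9.81 = 10016.991
Result: Fb = 10016.991 * 9652.8 ≈ 96692000 N (5 s.f.)

96692000 N


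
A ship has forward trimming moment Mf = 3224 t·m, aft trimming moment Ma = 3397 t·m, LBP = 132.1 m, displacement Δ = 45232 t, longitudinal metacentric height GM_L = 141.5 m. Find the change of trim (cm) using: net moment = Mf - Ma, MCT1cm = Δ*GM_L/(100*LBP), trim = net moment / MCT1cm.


Formula: net trimming moment = Mf - Ma; MCT1cm = Δ*GM_L/(100*LBP); trim = net moment / MCT1cm
Step 1 — net trimming moment = 3224 - 3397 = -173 t·m
Step 2 — MCT1cm = 45232 * 141.5 / (100 * 132.1) = 484.5063 t·m/cm
Step 3 — trim = -173 / 484.5063 ≈ -0.35706 cm (5 s.f.)

-0.35706 cm


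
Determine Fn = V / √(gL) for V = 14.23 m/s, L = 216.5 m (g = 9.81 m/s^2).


Formula: Fn = V / sqrt(g * L)
Step 1 — g * L = 9.81 * 216.5 = 2123.865
Step 2 — sqrt(g * L) = sqrt(2123.865) = 46.08541
Step 3 — Fn = 14.23 / 46.08541 ≈ 0.30877 (5 s.f.)

0.30877


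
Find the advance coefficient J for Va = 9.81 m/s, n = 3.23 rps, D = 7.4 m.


Formula: J = Va / (n * D)
Step 1 — n * D = 3.23 * 7.4 = 23.902
Step 2 — J = 9.81 / 23.902 ≈ 0.41043 (5 s.f.)

0.41043


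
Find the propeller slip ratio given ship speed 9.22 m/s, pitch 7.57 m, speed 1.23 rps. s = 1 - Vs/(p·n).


Formula: s = 1 - Vs / (p * n)
Step 1 — p * n = 7.57 * 1.23 = 9.3111
Step 2 — Vs / (p*n) = 9.22 / 9.3111 = 0.990216 (6 d.p.)
Step 3 — s = 1 - 0.990216 = 0.009784

0.009784


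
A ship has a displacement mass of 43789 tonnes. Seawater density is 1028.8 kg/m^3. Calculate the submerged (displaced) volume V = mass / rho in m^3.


Formula: V = mass / rho
Step 1 — convert tonnes to kg: 43789 t * 1000 = 43789000 kg
Step 2 — V = 43789000 / 1028.8 ≈ 42563 m^3 (5 s.f.)

42563 m^3


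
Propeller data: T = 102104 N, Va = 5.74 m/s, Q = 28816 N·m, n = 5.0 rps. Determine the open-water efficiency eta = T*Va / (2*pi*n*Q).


Formula: eta = T * Va / (2 * pi * n * Q)
Step 1 — numerator = T * Va = 102104 * 5.74 = 586076.96
Step 2 — 2 * pi * n = 2 * pi * 5.0 = 31.415927
Step 3 — denominator = 31.415927 * 28816 = 905281.35
Step 4 — eta = 586076.96 / 905281.35 ≈ 0.64740 (5 s.f.)

0.64740


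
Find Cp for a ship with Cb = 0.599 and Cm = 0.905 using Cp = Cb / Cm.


Formula: Cp = Cb / Cm
Substituting: Cp = 0.599 / 0.905
Result: Cp ≈ 0.66188 (5 s.f.)

0.66188


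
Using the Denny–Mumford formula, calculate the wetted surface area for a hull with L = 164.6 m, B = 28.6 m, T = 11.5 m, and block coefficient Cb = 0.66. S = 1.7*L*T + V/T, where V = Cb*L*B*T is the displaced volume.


Formula: S = 1.7*L*T + V/T with V = Cb*L*B*T, i.e. S = L * (1.7*T + Cb*B)
Step 1 — 1.7*T = 1.7 * 11.5 = 19.55 m
Step 2 — Cb*B = 0.66 * 28.6 = 18.876 m
Step 3 — 1.7*T + Cb*B = 19.55 + 18.876 = 38.426 m
Step 4 — S = 164.6 * 38.426 ≈ 6324.9 m^2 (5 s.f.)

6324.9 m^2


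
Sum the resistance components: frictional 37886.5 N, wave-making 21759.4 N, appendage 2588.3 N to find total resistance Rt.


Formula: Rt = Rf + Rw + Ra
Substituting: Rt = 37886.5 + 21759.4 + 2588.3
Result: Rt = 62234.2 N

62234.2 N


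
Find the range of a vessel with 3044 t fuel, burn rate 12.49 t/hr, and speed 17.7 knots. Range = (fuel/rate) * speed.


Formula: endurance = fuel / rate; range = endurance * speed
Step 1 — endurance = 3044 / 12.49 = 243.715 hours
Step 2 — range = 243.715 * 17.7 ≈ 4313.8 nautical miles (5 s.f.)

4313.8 NM


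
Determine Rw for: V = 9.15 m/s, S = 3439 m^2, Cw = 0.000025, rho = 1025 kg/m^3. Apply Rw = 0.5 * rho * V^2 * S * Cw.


Formula: Rw = 0.5 * rho * V^2 * S * Cw
Step 1 — V^2 = 9.15^2 = 83.7225
Step 2 — 0.5 * rho * V^2 = 0.5 * 1025 * 83.7225 = 42907.78125
Step 3 — Rw = 42907.78125 * 3439 * 0.000025 ≈ 3689.0 N (5 s.f.)

3689.0 N


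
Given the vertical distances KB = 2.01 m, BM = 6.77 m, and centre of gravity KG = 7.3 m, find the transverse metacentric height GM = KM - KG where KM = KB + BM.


Formula: GM = KB + BM - KG
Step 1 — KM = KB + BM = 2.01 + 6.77 = 8.78 m
Step 2 — GM = KM - KG = 8.78 - 7.3 = 1.48 m

1.48 m


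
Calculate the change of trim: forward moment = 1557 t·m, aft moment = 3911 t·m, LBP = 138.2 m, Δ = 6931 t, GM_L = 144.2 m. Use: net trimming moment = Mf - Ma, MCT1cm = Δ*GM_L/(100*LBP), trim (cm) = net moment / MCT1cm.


Formula: net trimming moment = Mf - Ma; MCT1cm = Δ*GM_L/(100*LBP); trim = net moment / MCT1cm
Step 1 — net trimming moment = 1557 - 3911 = -2354 t·m
Step 2 — MCT1cm = 6931 * 144.2 / (100 * 138.2) = 72.3191 t·m/cm
Step 3 — trim = -2354 / 72.3191 ≈ -32.550 cm (5 s.f.)

-32.550 cm


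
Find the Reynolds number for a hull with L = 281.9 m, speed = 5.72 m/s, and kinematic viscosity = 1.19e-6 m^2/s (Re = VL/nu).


Formula: Re = V * L / nu
Step 1 — V * L = 5.72 * 281.9 = 1612.468 m^2/s
Step 2 — Re = 1612.468 / 1.19e-6 = 1.36e+09

1.36e+09


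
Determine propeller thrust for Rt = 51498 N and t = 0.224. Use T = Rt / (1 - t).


Formula: T = Rt / (1 - t)
Step 1 — (1 - t) = 1 - 0.224 = 0.776
Step 2 — T = 51498 / 0.776 ≈ 66363 N (5 s.f.)

66363 N


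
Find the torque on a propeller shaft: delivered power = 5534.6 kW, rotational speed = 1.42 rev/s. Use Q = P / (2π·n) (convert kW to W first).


Formula: Q = P_W / (2 * pi * n)
Step 1 — P_W = 5534.6 kW * 1000 = 5534600.0 W
Step 2 — 2 * pi * n = 2 * pi * 1.42 = 8.922123
Step 3 — Q = 5534600.0 / 8.922123 ≈ 620320 N·m (5 s.f.)

620320 N·m


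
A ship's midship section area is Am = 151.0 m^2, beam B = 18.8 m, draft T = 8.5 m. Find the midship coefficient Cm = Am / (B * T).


Formula: Cm = Am / (B * T)
Step 1 — B * T = 18.8 * 8.5 = 159.8 m^2
Step 2 — Cm = 151.0 / 159.8 ≈ 0.94493 (5 s.f.)

0.94493


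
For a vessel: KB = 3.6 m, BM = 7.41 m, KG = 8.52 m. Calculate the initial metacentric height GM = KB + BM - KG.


Formula: GM = KB + BM - KG
Step 1 — KM = KB + BM = 3.6 + 7.41 = 11.01 m
Step 2 — GM = KM - KG = 11.01 - 8.52 = 2.49 m

2.49 m


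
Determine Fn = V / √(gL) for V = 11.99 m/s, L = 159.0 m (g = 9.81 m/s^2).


Formula: Fn = V / sqrt(g * L)
Step 1 — g * L = 9.81 * 159.0 = 1559.79
Step 2 — sqrt(g * L) = sqrt(1559.79) = 39.494177
Step 3 — Fn = 11.99 / 39.494177 ≈ 0.30359 (5 s.f.)

0.30359


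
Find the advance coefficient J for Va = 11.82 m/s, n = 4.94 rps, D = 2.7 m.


Formula: J = Va / (n * D)
Step 1 — n * D = 4.94 * 2.7 = 13.338
Step 2 — J = 11.82 / 13.338 ≈ 0.88619 (5 s.f.)

0.88619


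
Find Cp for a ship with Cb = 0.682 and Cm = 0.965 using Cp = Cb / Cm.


Formula: Cp = Cb / Cm
Substituting: Cp = 0.682 / 0.965
Result: Cp ≈ 0.70674 (5 s.f.)

0.70674


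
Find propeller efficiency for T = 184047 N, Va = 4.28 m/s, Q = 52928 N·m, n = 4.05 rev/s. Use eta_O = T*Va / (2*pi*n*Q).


Formula: eta = T * Va / (2 * pi * n * Q)
Step 1 — numerator = T * Va = 184047 * 4.28 = 787721.16
Step 2 — 2 * pi * n = 2 * pi * 4.05 = 25.4469
Step 3 — denominator = 25.4469 * 52928 = 1346853.52
Step 4 — eta = 787721.16 / 1346853.52 ≈ 0.58486 (5 s.f.)

0.58486


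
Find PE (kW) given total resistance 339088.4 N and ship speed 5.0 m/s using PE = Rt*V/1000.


Formula: PE = Rt * V / 1000 (kW)
Step 1 — PE (W) = 339088.4 * 5.0 = 1695442.0 W
Step 2 — PE (kW) = 1695442.0 / 1000 ≈ 1695.4 kW (5 s.f.)

1695.4 kW


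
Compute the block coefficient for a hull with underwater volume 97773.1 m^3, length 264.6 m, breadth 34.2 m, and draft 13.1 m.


Formula: Cb = V / (L * B * T)
Step 1 — L * B * T = 264.6 * 34.2 * 13.1 = 118546.092 m^3
Step 2 — Cb = 97773.1 / 118546.092 ≈ 0.82477 (5 s.f.)

0.82477


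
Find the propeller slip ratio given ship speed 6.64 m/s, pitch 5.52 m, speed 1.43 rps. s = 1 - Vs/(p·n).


Formula: s = 1 - Vs / (p * n)
Step 1 — p * n = 5.52 * 1.43 = 7.8936
Step 2 — Vs / (p*n) = 6.64 / 7.8936 = 0.841188 (6 d.p.)
Step 3 — s = 1 - 0.841188 = 0.158812

0.158812


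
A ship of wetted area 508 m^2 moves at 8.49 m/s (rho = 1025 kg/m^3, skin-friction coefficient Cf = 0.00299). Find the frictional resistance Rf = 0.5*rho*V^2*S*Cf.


Formula: Rf = 0.5 * rho * V^2 * S * Cf
Step 1 — V^2 = 8.49^2 = 72.0801
Step 2 — 0.5 * rho * V^2 = 0.5 * 1025 * 72.0801 = 36941.05125
Step 3 — Rf = 36941.05125 * 508 * 0.00299 ≈ 56111 N (5 s.f.)

56111 N


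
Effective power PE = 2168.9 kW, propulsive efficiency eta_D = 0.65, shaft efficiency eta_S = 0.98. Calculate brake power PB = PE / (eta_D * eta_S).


Formula: PB = PE / (eta_D * eta_S)
Step 1 — combined efficiency = eta_D * eta_S = 0.65 * 0.98 = 0.637
Step 2 — PB = 2168.9 / 0.637 ≈ 3404.9 kW (5 s.f.)

3404.9 kW


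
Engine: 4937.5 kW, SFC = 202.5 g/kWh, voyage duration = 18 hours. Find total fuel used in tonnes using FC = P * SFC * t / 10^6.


Formula: FC (tonnes) = P * SFC * t / 1,000,000
Step 1 — P * SFC * t = 4937.5 * 202.5 * 18 = 17997187.5 g
Step 2 — FC (tonnes) = 17997187.5 / 1,000,000 ≈ 17.997 tonnes (5 s.f.)

17.997 tonnes


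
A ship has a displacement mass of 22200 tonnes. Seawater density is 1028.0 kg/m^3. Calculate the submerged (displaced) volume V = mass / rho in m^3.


Formula: V = mass / rho
Step 1 — convert tonnes to kg: 22200 t * 1000 = 22200000 kg
Step 2 — V = 22200000 / 1028.0 ≈ 21595 m^3 (5 s.f.)

21595 m^3


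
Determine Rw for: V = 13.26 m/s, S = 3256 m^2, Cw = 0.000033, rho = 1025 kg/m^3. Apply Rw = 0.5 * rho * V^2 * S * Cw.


Formula: Rw = 0.5 * rho * V^2 * S * Cw
Step 1 — V^2 = 13.26^2 = 175.8276
Step 2 — 0.5 * rho * V^2 = 0.5 * 1025 * 175.8276 = 90111.645
Step 3 — Rw = 90111.645 * 3256 * 0.000033 ≈ 9682.3 N (5 s.f.)

9682.3 N


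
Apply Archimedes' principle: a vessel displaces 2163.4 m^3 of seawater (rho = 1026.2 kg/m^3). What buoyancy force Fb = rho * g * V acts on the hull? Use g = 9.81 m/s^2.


Formula: Fb = rho * g * V
Substituting: Fb = 1026.2 * 9.81 * 2163.4
Intermediate: 1026.2 * 9.81 = 10067.022
Result: Fb = 10067.022 * 2163.4 ≈ 21779000 N (5 s.f.)

21779000 N


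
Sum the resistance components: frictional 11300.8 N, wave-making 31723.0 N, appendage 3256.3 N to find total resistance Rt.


Formula: Rt = Rf + Rw + Ra
Substituting: Rt = 11300.8 + 31723.0 + 3256.3
Result: Rt = 46280.1 N

46280.1 N


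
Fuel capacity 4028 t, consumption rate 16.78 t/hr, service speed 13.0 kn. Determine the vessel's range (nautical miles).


Formula: endurance = fuel / rate; range = endurance * speed
Step 1 — endurance = 4028 / 16.78 = 240.0477 hours
Step 2 — range = 240.0477 * 13.0 ≈ 3120.6 nautical miles (5 s.f.)

3120.6 NM


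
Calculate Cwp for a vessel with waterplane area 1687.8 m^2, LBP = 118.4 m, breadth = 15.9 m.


Formula: Cwp = Aw / (L * B)
Step 1 — L * B = 118.4 * 15.9 = 1882.56 m^2
Step 2 — Cwp = 1687.8 / 1882.56 ≈ 0.89655 (5 s.f.)

0.89655


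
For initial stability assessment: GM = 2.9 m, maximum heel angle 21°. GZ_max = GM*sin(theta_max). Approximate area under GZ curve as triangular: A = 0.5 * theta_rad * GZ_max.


Formula: GZ_max = GM * sin(theta); Area = 0.5 * theta_rad * GZ_max
Step 1 — GZ_max = 2.9 * sin(21°) = 2.9 * 0.358368 = 1.039267 m
Step 2 — theta_rad = 21 * pi/180 = 0.366519 rad
Step 3 — Area = 0.5 * 0.366519 * 1.039267 ≈ 0.19046 m·rad (5 s.f.)

0.19046 m·rad


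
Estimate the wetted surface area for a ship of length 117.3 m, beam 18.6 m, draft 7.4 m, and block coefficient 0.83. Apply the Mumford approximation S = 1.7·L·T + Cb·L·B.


Formula: S = 1.7*L*T + V/T with V = Cb*L*B*T, i.e. S = L * (1.7*T + Cb*B)
Step 1 — 1.7*T = 1.7 * 7.4 = 12.58 m
Step 2 — Cb*B = 0.83 * 18.6 = 15.438 m
Step 3 — 1.7*T + Cb*B = 12.58 + 15.438 = 28.018 m
Step 4 — S = 117.3 * 28.018 ≈ 3286.5 m^2 (5 s.f.)

3286.5 m^2


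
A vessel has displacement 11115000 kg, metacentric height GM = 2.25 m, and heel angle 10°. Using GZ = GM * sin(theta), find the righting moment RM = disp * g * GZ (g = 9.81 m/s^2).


Formula: GZ = GM * sin(theta); RM = disp * g * GZ
Step 1 — GZ = 2.25 * sin(10°) = 2.25 * 0.173648 = 0.390708 m
Step 2 — RM = 11115000 * 9.81 * 0.390708 ≈ 42602000 N·m (5 s.f.)

42602000 N·m


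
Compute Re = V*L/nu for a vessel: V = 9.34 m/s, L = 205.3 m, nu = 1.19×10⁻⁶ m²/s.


Formula: Re = V * L / nu
Step 1 — V * L = 9.34 * 205.3 = 1917.502 m^2/s
Step 2 — Re = 1917.502 / 1.19e-6 = 1.61e+09

1.61e+09


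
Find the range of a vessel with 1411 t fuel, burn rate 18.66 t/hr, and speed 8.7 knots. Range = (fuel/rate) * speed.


Formula: endurance = fuel / rate; range = endurance * speed
Step 1 — endurance = 1411 / 18.66 = 75.6163 hours
Step 2 — range = 75.6163 * 8.7 ≈ 657.86 nautical miles (5 s.f.)

657.86 NM


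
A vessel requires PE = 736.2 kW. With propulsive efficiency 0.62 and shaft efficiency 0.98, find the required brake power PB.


Formula: PB = PE / (eta_D * eta_S)
Step 1 — combined efficiency = eta_D * eta_S = 0.62 * 0.98 = 0.6076
Step 2 — PB = 736.2 / 0.6076 ≈ 1211.7 kW (5 s.f.)

1211.7 kW


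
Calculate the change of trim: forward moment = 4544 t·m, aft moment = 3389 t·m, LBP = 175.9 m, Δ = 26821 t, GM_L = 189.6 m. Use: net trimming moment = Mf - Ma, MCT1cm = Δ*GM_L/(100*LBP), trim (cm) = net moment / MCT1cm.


Formula: net trimming moment = Mf - Ma; MCT1cm = Δ*GM_L/(100*LBP); trim = net moment / MCT1cm
Step 1 — net trimming moment = 4544 - 3389 = 1155 t·m
Step 2 — MCT1cm = 26821 * 189.6 / (100 * 175.9) = 289.0996 t·m/cm
Step 3 — trim = 1155 / 289.0996 ≈ 3.9952 cm (5 s.f.)

3.9952 cm


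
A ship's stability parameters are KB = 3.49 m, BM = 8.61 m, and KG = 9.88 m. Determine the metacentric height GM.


Formula: GM = KB + BM - KG
Step 1 — KM = KB + BM = 3.49 + 8.61 = 12.1 m
Step 2 — GM = KM - KG = 12.1 - 9.88 = 2.22 m

2.22 m


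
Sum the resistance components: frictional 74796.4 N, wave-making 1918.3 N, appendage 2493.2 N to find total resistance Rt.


Formula: Rt = Rf + Rw + Ra
Substituting: Rt = 74796.4 + 1918.3 + 2493.2
Result: Rt = 79207.9 N

79207.9 N


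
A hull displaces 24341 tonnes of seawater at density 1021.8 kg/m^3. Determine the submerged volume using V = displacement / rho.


Formula: V = mass / rho
Step 1 — convert tonnes to kg: 24341 t * 1000 = 24341000 kg
Step 2 — V = 24341000 / 1021.8 ≈ 23822 m^3 (5 s.f.)

23822 m^3


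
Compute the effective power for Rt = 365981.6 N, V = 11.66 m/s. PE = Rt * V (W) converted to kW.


Formula: PE = Rt * V / 1000 (kW)
Step 1 — PE (W) = 365981.6 * 11.66 = 4267345.456 W
Step 2 — PE (kW) = 4267345.456 / 1000 ≈ 4267.3 kW (5 s.f.)

4267.3 kW


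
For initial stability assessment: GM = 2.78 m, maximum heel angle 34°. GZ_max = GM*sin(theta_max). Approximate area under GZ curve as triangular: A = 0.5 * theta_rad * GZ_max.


Formula: GZ_max = GM * sin(theta); Area = 0.5 * theta_rad * GZ_max
Step 1 — GZ_max = 2.78 * sin(34°) = 2.78 * 0.559193 = 1.554557 m
Step 2 — theta_rad = 34 * pi/180 = 0.593412 rad
Step 3 — Area = 0.5 * 0.593412 * 1.554557 ≈ 0.46125 m·rad (5 s.f.)

0.46125 m·rad


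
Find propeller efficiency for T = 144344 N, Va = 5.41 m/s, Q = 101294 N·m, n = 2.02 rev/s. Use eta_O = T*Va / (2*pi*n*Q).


Formula: eta = T * Va / (2 * pi * n * Q)
Step 1 — numerator = T * Va = 144344 * 5.41 = 780901.04
Step 2 — 2 * pi * n = 2 * pi * 2.02 = 12.692034
Step 3 — denominator = 12.692034 * 101294 = 1285626.89
Step 4 — eta = 780901.04 / 1285626.89 ≈ 0.60741 (5 s.f.)

0.60741


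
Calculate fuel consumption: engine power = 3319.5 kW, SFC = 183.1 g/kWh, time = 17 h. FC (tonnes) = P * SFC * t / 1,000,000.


Formula: FC (tonnes) = P * SFC * t / 1,000,000
Step 1 — P * SFC * t = 3319.5 * 183.1 * 17 = 10332607.65 g
Step 2 — FC (tonnes) = 10332607.65 / 1,000,000 ≈ 10.333 tonnes (5 s.f.)

10.333 tonnes


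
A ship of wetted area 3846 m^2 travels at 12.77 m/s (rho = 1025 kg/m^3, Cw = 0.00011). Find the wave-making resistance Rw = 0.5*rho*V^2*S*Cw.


Formula: Rw = 0.5 * rho * V^2 * S * Cw
Step 1 — V^2 = 12.77^2 = 163.0729
Step 2 — 0.5 * rho * V^2 = 0.5 * 1025 * 163.0729 = 83574.86125
Step 3 — Rw = 83574.86125 * 3846 * 0.00011 ≈ 35357 N (5 s.f.)

35357 N


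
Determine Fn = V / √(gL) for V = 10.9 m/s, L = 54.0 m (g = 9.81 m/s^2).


Formula: Fn = V / sqrt(g * L)
Step 1 — g * L = 9.81 * 54.0 = 529.74
Step 2 — sqrt(g * L) = sqrt(529.74) = 23.016081
Step 3 — Fn = 10.9 / 23.016081 ≈ 0.47358 (5 s.f.)

0.47358


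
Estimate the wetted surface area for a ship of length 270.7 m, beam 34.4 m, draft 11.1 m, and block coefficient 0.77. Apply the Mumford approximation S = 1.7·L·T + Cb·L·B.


Formula: S = 1.7*L*T + V/T with V = Cb*L*B*T, i.e. S = L * (1.7*T + Cb*B)
Step 1 — 1.7*T = 1.7 * 11.1 = 18.87 m
Step 2 — Cb*B = 0.77 * 34.4 = 26.488 m
Step 3 — 1.7*T + Cb*B = 18.87 + 26.488 = 45.358 m
Step 4 — S = 270.7 * 45.358 ≈ 12278 m^2 (5 s.f.)

12278 m^2


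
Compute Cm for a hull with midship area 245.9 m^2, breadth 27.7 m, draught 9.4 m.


Formula: Cm = Am / (B * T)
Step 1 — B * T = 27.7 * 9.4 = 260.38 m^2
Step 2 — Cm = 245.9 / 260.38 ≈ 0.94439 (5 s.f.)

0.94439


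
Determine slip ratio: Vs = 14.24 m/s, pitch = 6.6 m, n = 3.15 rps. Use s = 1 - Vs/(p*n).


Formula: s = 1 - Vs / (p * n)
Step 1 — p * n = 6.6 * 3.15 = 20.79
Step 2 — Vs / (p*n) = 14.24 / 20.79 = 0.684945 (6 d.p.)
Step 3 — s = 1 - 0.684945 = 0.315055

0.315055


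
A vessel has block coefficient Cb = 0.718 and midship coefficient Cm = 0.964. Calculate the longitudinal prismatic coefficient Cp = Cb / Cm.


Formula: Cp = Cb / Cm
Substituting: Cp = 0.718 / 0.964
Result: Cp ≈ 0.74481 (5 s.f.)

0.74481


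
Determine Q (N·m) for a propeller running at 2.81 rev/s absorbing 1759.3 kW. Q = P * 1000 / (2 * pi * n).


Formula: Q = P_W / (2 * pi * n)
Step 1 — P_W = 1759.3 kW * 1000 = 1759300.0 W
Step 2 — 2 * pi * n = 2 * pi * 2.81 = 17.655751
Step 3 — Q = 1759300.0 / 17.655751 ≈ 99645 N·m (5 s.f.)

99645 N·m


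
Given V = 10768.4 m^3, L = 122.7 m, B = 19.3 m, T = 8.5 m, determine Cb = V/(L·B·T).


Formula: Cb = V / (L * B * T)
Step 1 — L * B * T = 122.7 * 19.3 * 8.5 = 20128.935 m^3
Step 2 — Cb = 10768.4 / 20128.935 ≈ 0.53497 (5 s.f.)

0.53497


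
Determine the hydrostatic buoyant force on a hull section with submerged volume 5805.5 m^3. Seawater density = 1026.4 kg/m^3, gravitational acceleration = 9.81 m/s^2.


Formula: Fb = rho * g * V
Substituting: Fb = 1026.4 * 9.81 * 5805.5
Intermediate: 1026.4 * 9.81 = 10068.984
Result: Fb = 10068.984 * 5805.5 ≈ 58455000 N (5 s.f.)

58455000 N


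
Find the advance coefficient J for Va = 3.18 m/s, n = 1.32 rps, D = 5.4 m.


Formula: J = Va / (n * D)
Step 1 — n * D = 1.32 * 5.4 = 7.128
Step 2 — J = 3.18 / 7.128 ≈ 0.44613 (5 s.f.)

0.44613


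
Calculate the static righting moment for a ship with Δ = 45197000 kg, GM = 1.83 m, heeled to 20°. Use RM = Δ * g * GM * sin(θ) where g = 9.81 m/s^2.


Formula: GZ = GM * sin(theta); RM = disp * g * GZ
Step 1 — GZ = 1.83 * sin(20°) = 1.83 * 0.34202 = 0.625897 m
Step 2 — RM = 45197000 * 9.81 * 0.625897 ≈ 277510000 N·m (5 s.f.)

277510000 N·m


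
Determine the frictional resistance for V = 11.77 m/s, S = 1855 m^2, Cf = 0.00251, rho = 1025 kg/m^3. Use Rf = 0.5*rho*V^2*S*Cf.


Formula: Rf = 0.5 * rho * V^2 * S * Cf
Step 1 — V^2 = 11.77^2 = 138.5329
Step 2 — 0.5 * rho * V^2 = 0.5 * 1025 * 138.5329 = 70998.11125
Step 3 — Rf = 70998.11125 * 1855 * 0.00251 ≈ 330570 N (5 s.f.)

330570 N


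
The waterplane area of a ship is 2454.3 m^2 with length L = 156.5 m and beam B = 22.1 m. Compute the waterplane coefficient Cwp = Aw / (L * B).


Formula: Cwp = Aw / (L * B)
Step 1 — L * B = 156.5 * 22.1 = 3458.65 m^2
Step 2 — Cwp = 2454.3 / 3458.65 ≈ 0.70961 (5 s.f.)

0.70961


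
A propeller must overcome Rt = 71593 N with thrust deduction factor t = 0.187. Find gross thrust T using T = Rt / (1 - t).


Formula: T = Rt / (1 - t)
Step 1 — (1 - t) = 1 - 0.187 = 0.813
Step 2 — T = 71593 / 0.813 ≈ 88060 N (5 s.f.)

88060 N


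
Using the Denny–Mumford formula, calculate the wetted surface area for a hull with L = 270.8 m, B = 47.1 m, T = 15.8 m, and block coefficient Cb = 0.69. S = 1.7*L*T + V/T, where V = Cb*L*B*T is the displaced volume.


Formula: S = 1.7*L*T + V/T with V = Cb*L*B*T, i.e. S = L * (1.7*T + Cb*B)
Step 1 — 1.7*T = 1.7 * 15.8 = 26.86 m
Step 2 — Cb*B = 0.69 * 47.1 = 32.499 m
Step 3 — 1.7*T + Cb*B = 26.86 + 32.499 = 59.359 m
Step 4 — S = 270.8 * 59.359 ≈ 16074 m^2 (5 s.f.)

16074 m^2


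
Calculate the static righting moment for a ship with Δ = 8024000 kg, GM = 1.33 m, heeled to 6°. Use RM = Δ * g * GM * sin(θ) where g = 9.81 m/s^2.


Formula: GZ = GM * sin(theta); RM = disp * g * GZ
Step 1 — GZ = 1.33 * sin(6°) = 1.33 * 0.104528 = 0.139022 m
Step 2 — RM = 8024000 * 9.81 * 0.139022 ≈ 10943000 N·m (5 s.f.)

10943000 N·m


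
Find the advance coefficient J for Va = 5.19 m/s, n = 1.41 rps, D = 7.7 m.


Formula: J = Va / (n * D)
Step 1 — n * D = 1.41 * 7.7 = 10.857
Step 2 — J = 5.19 / 10.857 ≈ 0.47803 (5 s.f.)

0.47803


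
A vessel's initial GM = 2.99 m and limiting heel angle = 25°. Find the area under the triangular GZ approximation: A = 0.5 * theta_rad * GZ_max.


Formula: GZ_max = GM * sin(theta); Area = 0.5 * theta_rad * GZ_max
Step 1 — GZ_max = 2.99 * sin(25°) = 2.99 * 0.422618 = 1.263628 m
Step 2 — theta_rad = 25 * pi/180 = 0.436332 rad
Step 3 — Area = 0.5 * 0.436332 * 1.263628 ≈ 0.27568 m·rad (5 s.f.)

0.27568 m·rad


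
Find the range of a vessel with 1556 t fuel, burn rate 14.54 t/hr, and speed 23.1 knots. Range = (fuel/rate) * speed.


Formula: endurance = fuel / rate; range = endurance * speed
Step 1 — endurance = 1556 / 14.54 = 107.0151 hours
Step 2 — range = 107.0151 * 23.1 ≈ 2472.0 nautical miles (5 s.f.)

2472.0 NM


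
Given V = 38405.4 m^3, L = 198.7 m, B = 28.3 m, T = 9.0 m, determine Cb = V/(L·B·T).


Formula: Cb = V / (L * B * T)
Step 1 — L * B * T = 198.7 * 28.3 * 9.0 = 50608.89 m^3
Step 2 — Cb = 38405.4 / 50608.89 ≈ 0.75887 (5 s.f.)

0.75887


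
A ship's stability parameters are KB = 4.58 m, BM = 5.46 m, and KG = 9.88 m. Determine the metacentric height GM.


Formula: GM = KB + BM - KG
Step 1 — KM = KB + BM = 4.58 + 5.46 = 10.04 m
Step 2 — GM = KM - KG = 10.04 - 9.88 = 0.16 m

0.16 m


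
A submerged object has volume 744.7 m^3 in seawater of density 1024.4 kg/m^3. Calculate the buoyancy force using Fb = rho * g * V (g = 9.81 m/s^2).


Formula: Fb = rho * g * V
Substituting: Fb = 1024.4 * 9.81 * 744.7
Intermediate: 1024.4 * 9.81 = 10049.364
Result: Fb = 10049.364 * 744.7 ≈ 7483800 N (5 s.f.)

7483800 N


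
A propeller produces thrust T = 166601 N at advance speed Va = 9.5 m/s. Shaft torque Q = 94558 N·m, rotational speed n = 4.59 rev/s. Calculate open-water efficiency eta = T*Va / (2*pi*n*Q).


Formula: eta = T * Va / (2 * pi * n * Q)
Step 1 — numerator = T * Va = 166601 * 9.5 = 1582709.5
Step 2 — 2 * pi * n = 2 * pi * 4.59 = 28.839821
Step 3 — denominator = 28.839821 * 94558 = 2727035.79
Step 4 — eta = 1582709.5 / 2727035.79 ≈ 0.58038 (5 s.f.)

0.58038


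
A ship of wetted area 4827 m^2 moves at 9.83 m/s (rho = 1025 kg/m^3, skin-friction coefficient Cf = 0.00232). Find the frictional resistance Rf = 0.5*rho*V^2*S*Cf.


Formula: Rf = 0.5 * rho * V^2 * S * Cf
Step 1 — V^2 = 9.83^2 = 96.6289
Step 2 — 0.5 * rho * V^2 = 0.5 * 1025 * 96.6289 = 49522.31125
Step 3 — Rf = 49522.31125 * 4827 * 0.00232 ≈ 554580 N (5 s.f.)

554580 N


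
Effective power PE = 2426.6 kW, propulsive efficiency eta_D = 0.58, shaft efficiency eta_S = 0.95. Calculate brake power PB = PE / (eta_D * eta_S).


Formula: PB = PE / (eta_D * eta_S)
Step 1 — combined efficiency = eta_D * eta_S = 0.58 * 0.95 = 0.551
Step 2 — PB = 2426.6 / 0.551 ≈ 4404.0 kW (5 s.f.)

4404.0 kW


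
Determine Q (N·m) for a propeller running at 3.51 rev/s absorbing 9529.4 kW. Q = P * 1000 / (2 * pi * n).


Formula: Q = P_W / (2 * pi * n)
Step 1 — P_W = 9529.4 kW * 1000 = 9529400.0 W
Step 2 — 2 * pi * n = 2 * pi * 3.51 = 22.05398
Step 3 — Q = 9529400.0 / 22.05398 ≈ 432090 N·m (5 s.f.)

432090 N·m


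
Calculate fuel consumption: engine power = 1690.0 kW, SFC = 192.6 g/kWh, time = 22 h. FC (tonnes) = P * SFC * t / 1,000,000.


Formula: FC (tonnes) = P * SFC * t / 1,000,000
Step 1 — P * SFC * t = 1690.0 * 192.6 * 22 = 7160868.0 g
Step 2 — FC (tonnes) = 7160868.0 / 1,000,000 ≈ 7.1609 tonnes (5 s.f.)

7.1609 tonnes


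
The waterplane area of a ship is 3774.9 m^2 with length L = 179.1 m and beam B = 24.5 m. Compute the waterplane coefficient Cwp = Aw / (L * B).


Formula: Cwp = Aw / (L * B)
Step 1 — L * B = 179.1 * 24.5 = 4387.95 m^2
Step 2 — Cwp = 3774.9 / 4387.95 ≈ 0.86029 (5 s.f.)

0.86029


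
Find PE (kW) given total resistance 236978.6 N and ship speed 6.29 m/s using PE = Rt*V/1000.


Formula: PE = Rt * V / 1000 (kW)
Step 1 — PE (W) = 236978.6 * 6.29 = 1490595.394 W
Step 2 — PE (kW) = 1490595.394 / 1000 ≈ 1490.6 kW (5 s.f.)

1490.6 kW


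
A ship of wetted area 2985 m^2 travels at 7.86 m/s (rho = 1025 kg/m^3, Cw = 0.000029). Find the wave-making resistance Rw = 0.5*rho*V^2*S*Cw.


Formula: Rw = 0.5 * rho * V^2 * S * Cw
Step 1 — V^2 = 7.86^2 = 61.7796
Step 2 — 0.5 * rho * V^2 = 0.5 * 1025 * 61.7796 = 31662.045
Step 3 — Rw = 31662.045 * 2985 * 0.000029 ≈ 2740.8 N (5 s.f.)

2740.8 N


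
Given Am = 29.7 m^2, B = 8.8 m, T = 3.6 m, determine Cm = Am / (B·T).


Formula: Cm = Am / (B * T)
Step 1 — B * T = 8.8 * 3.6 = 31.68 m^2
Step 2 — Cm = 29.7 / 31.68 ≈ 0.93750 (5 s.f.)

0.93750


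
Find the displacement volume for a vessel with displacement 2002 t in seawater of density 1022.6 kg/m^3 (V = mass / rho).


Formula: V = mass / rho
Step 1 — convert tonnes to kg: 2002 t * 1000 = 2002000 kg
Step 2 — V = 2002000 / 1022.6 ≈ 1957.8 m^3 (5 s.f.)

1957.8 m^3


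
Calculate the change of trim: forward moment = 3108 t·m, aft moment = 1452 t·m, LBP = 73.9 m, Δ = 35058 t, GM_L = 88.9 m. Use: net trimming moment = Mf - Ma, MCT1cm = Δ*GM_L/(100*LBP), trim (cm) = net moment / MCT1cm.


Formula: net trimming moment = Mf - Ma; MCT1cm = Δ*GM_L/(100*LBP); trim = net moment / MCT1cm
Step 1 — net trimming moment = 3108 - 1452 = 1656 t·m
Step 2 — MCT1cm = 35058 * 88.9 / (100 * 73.9) = 421.7397 t·m/cm
Step 3 — trim = 1656 / 421.7397 ≈ 3.9266 cm (5 s.f.)

3.9266 cm


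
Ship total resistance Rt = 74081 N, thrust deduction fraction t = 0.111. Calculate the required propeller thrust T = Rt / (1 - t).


Formula: T = Rt / (1 - t)
Step 1 — (1 - t) = 1 - 0.111 = 0.889
Step 2 — T = 74081 / 0.889 ≈ 83331 N (5 s.f.)

83331 N


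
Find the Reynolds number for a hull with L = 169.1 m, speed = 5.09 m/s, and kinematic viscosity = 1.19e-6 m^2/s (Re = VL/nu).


Formula: Re = V * L / nu
Step 1 — V * L = 5.09 * 169.1 = 860.719 m^2/s
Step 2 — Re = 860.719 / 1.19e-6 = 7.23e+08

7.23e+08


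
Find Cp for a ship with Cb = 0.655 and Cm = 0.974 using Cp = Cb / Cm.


Formula: Cp = Cb / Cm
Substituting: Cp = 0.655 / 0.974
Result: Cp ≈ 0.67248 (5 s.f.)

0.67248


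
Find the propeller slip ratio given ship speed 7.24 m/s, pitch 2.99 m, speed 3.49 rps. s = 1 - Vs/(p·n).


Formula: s = 1 - Vs / (p * n)
Step 1 — p * n = 2.99 * 3.49 = 10.4351
Step 2 — Vs / (p*n) = 7.24 / 10.4351 = 0.693812 (6 d.p.)
Step 3 — s = 1 - 0.693812 = 0.306188

0.306188


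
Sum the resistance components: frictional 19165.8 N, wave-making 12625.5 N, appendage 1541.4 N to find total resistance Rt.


Formula: Rt = Rf + Rw + Ra
Substituting: Rt = 19165.8 + 12625.5 + 1541.4
Result: Rt = 33332.7 N

33332.7 N


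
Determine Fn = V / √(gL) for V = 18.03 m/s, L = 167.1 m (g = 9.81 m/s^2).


Formula: Fn = V / sqrt(g * L)
Step 1 — g * L = 9.81 * 167.1 = 1639.251
Step 2 — sqrt(g * L) = sqrt(1639.251) = 40.487665
Step 3 — Fn = 18.03 / 40.487665 ≈ 0.44532 (5 s.f.)

0.44532
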